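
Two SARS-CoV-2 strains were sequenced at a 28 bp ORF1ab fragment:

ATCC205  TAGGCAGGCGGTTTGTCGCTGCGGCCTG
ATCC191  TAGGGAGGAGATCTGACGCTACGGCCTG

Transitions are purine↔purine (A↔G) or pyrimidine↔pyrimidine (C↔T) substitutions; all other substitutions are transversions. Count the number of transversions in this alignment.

3

Mismatches occur at site 5 (C→G, transversion), site 9 (C→A, transversion), site 11 (G→A, transition), site 13 (T→C, transition), site 16 (T→A, transversion), site 21 (G→A, transition).
Of the 6 differences, 3 transitions and 3 transversions, so the answer is 3.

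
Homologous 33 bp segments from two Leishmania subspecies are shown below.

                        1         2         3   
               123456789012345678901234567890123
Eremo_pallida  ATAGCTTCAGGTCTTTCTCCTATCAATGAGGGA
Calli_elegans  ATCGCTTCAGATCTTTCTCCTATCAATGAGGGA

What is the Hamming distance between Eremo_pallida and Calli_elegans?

2

Differing sites — 3:A/C; 11:G/A.
That gives 2 mismatches out of 33 aligned sites, so the Hamming distance is 2.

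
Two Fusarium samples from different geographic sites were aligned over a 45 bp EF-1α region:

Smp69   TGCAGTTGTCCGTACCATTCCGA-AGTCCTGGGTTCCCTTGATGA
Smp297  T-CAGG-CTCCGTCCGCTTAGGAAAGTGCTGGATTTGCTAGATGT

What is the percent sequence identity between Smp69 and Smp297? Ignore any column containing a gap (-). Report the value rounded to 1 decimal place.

Excluding the 3 gap columns leaves 42 comparable sites.
Differing sites — 6:T/G; 8:G/C; 14:A/C; 16:C/G; 17:A/C; 20:C/A; 21:C/G; 28:C/G; 33:G/A; 36:C/T; 37:C/G; 40:T/A; 45:A/T.
29 of the 42 comparable sites match, so the percent identity is 29/42 × 100 = 69.0%.

69.0%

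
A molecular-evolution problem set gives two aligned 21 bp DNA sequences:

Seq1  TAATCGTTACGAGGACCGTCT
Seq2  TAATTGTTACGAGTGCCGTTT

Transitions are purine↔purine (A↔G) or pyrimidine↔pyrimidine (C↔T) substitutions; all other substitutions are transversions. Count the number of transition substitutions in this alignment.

3

Differing sites — 5:C/T (Ti); 14:G/T (Tv); 15:A/G (Ti); 20:C/T (Ti).
Of the 4 differences, 3 transitions and 1 transversion, so the answer is 3.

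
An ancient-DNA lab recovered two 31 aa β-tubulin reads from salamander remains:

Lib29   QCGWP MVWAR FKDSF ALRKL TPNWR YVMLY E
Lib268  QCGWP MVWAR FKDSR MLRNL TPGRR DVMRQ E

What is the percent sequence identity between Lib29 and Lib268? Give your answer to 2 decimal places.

74.19%

Differing sites — 15:F/R; 16:A/M; 19:K/N; 23:N/G; 24:W/R; 26:Y/D; 29:L/R; 30:Y/Q.
23 of the 31 sites match, so the percent identity is 23/31 × 100 = 74.19%.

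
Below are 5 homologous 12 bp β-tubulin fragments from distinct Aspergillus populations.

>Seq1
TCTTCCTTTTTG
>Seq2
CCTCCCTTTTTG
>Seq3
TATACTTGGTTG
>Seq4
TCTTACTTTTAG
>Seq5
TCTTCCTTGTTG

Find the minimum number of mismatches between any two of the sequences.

Pairwise Hamming distances:
  Seq1 vs Seq2: 2
  Seq1 vs Seq3: 5
  Seq1 vs Seq4: 2
  Seq1 vs Seq5: 1
  Seq2 vs Seq3: 6
  Seq2 vs Seq4: 4
  Seq2 vs Seq5: 3
  Seq3 vs Seq4: 7
  Seq3 vs Seq5: 4
  Seq4 vs Seq5: 3
The smallest is 1, between Seq1 and Seq5.

1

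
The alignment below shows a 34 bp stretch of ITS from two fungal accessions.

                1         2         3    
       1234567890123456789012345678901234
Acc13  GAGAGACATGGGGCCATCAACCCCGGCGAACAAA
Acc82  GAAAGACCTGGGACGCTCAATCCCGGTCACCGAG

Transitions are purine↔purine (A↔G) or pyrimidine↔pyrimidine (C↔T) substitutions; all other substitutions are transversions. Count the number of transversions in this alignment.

5

The sequences differ at positions 3 (G/A, transition), 8 (A/C, transversion), 13 (G/A, transition), 15 (C/G, transversion), 16 (A/C, transversion), 21 (C/T, transition), 27 (C/T, transition), 28 (G/C, transversion), 30 (A/C, transversion), 32 (A/G, transition), 34 (A/G, transition).
Of the 11 differences, 6 transitions and 5 transversions, so the answer is 5.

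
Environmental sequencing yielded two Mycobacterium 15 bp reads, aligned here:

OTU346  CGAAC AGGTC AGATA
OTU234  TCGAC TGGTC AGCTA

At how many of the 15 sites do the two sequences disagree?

5

Differing sites — 1:C/T; 2:G/C; 3:A/G; 6:A/T; 13:A/C.
That gives 5 mismatches out of 15 aligned sites, so the Hamming distance is 5.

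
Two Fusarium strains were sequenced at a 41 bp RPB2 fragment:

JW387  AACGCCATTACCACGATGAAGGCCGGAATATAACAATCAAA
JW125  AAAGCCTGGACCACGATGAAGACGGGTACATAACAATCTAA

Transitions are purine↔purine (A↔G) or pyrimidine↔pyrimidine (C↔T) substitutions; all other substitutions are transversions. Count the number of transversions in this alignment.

7

The sequences differ at positions 3 (C/A, transversion), 7 (A/T, transversion), 8 (T/G, transversion), 9 (T/G, transversion), 22 (G/A, transition), 24 (C/G, transversion), 27 (A/T, transversion), 29 (T/C, transition), 39 (A/T, transversion).
Of the 9 differences, 2 transitions and 7 transversions, so the answer is 7.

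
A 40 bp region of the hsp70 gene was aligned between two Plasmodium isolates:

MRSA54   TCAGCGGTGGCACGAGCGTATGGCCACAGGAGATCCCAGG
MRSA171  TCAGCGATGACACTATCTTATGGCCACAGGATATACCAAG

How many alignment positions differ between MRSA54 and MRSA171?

Differing sites — 7:G/A; 10:G/A; 14:G/T; 16:G/T; 18:G/T; 32:G/T; 35:C/A; 39:G/A.
That gives 8 mismatches out of 40 aligned sites, so the Hamming distance is 8.

8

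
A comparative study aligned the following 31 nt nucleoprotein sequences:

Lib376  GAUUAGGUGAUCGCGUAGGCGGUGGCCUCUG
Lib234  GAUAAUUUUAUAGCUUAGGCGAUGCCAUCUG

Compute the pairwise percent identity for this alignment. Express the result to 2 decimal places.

70.97%

Differing sites — 4:U/A; 6:G/U; 7:G/U; 9:G/U; 12:C/A; 15:G/U; 22:G/A; 25:G/C; 27:C/A.
22 of the 31 sites match, so the percent identity is 22/31 × 100 = 70.97%.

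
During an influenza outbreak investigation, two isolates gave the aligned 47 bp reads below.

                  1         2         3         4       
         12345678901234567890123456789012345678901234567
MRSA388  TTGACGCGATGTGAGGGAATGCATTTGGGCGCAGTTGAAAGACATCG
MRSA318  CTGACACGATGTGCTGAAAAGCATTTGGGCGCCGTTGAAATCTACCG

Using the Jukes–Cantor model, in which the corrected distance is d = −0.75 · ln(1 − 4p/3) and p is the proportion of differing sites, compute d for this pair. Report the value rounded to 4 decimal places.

Differing sites — 1:T/C; 6:G/A; 14:A/C; 15:G/T; 17:G/A; 20:T/A; 33:A/C; 41:G/T; 42:A/C; 43:C/T; 45:T/C.
p = 11/47 = 0.234043.
d = −0.75 · ln(1 − (4/3)·0.234043) = −0.75 · ln(0.687943) = −0.75 · (-0.374049) = 0.2805.

0.2805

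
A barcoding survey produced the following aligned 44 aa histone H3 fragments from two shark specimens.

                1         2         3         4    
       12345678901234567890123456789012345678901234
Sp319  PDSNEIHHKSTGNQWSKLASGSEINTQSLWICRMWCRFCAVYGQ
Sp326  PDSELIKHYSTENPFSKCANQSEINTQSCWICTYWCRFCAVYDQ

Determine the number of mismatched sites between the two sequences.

The sequences differ at positions 4 (N/E), 5 (E/L), 7 (H/K), 9 (K/Y), 12 (G/E), 14 (Q/P), 15 (W/F), 18 (L/C), 20 (S/N), 21 (G/Q), 29 (L/C), 33 (R/T), 34 (M/Y), 43 (G/D).
That gives 14 mismatches out of 44 aligned sites, so the Hamming distance is 14.

14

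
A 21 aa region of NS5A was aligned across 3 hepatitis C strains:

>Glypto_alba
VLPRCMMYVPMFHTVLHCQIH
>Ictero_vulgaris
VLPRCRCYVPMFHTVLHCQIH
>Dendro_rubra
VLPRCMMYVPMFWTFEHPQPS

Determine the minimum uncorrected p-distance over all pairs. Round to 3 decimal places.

Pairwise Hamming distances:
  Glypto_alba vs Ictero_vulgaris: 2
  Glypto_alba vs Dendro_rubra: 6
  Ictero_vulgaris vs Dendro_rubra: 8
The smallest is 2 mismatches, between Glypto_alba and Ictero_vulgaris; p = 2/21 = 0.095.

0.095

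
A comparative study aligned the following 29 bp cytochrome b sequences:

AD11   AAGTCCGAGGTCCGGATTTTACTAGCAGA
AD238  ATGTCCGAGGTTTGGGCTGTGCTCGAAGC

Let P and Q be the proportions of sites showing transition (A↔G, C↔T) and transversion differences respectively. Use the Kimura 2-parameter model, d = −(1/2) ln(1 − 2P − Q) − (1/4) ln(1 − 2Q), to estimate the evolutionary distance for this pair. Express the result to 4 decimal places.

0.4698

Mismatches occur at site 2 (A↔T, transversion), site 12 (C↔T, transition), site 13 (C↔T, transition), site 16 (A↔G, transition), site 17 (T↔C, transition), site 19 (T↔G, transversion), site 21 (A↔G, transition), site 24 (A↔C, transversion), site 26 (C↔A, transversion), site 29 (A↔C, transversion).
Of the 10 differences, 5 transitions and 5 transversions over 29 sites: P = 5/29 = 0.172414, Q = 5/29 = 0.172414.
d = −0.5·ln(0.482758) − 0.25·ln(0.655172) = −0.5·(-0.728240) − 0.25·(-0.422857) = 0.4698.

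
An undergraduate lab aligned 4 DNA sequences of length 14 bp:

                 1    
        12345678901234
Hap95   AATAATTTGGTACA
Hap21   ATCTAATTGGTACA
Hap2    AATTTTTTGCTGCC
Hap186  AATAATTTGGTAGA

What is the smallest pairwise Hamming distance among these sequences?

1

Pairwise Hamming distances:
  Hap95 vs Hap21: 4
  Hap95 vs Hap2: 5
  Hap95 vs Hap186: 1
  Hap21 vs Hap2: 7
  Hap21 vs Hap186: 5
  Hap2 vs Hap186: 6
The smallest is 1, between Hap95 and Hap186.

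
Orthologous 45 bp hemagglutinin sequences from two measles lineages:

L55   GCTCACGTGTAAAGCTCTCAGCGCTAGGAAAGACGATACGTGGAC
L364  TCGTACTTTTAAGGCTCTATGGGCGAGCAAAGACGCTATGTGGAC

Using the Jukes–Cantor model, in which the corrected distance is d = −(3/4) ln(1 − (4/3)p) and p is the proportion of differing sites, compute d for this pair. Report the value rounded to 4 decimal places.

Differing sites — 1:G/T; 3:T/G; 4:C/T; 7:G/T; 9:G/T; 13:A/G; 19:C/A; 20:A/T; 22:C/G; 25:T/G; 28:G/C; 36:A/C; 39:C/T.
p = 13/45 = 0.288889.
d = −0.75 · ln(1 − (4/3)·0.288889) = −0.75 · ln(0.614815) = −0.75 · (-0.486434) = 0.3648.

0.3648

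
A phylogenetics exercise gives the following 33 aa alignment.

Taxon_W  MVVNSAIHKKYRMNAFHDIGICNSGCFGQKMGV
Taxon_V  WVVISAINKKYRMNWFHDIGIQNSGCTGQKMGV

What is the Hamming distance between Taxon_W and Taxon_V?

Mismatches occur at site 1 (M→W), site 4 (N→I), site 8 (H→N), site 15 (A→W), site 22 (C→Q), site 27 (F→T).
That gives 6 mismatches out of 33 aligned sites, so the Hamming distance is 6.

6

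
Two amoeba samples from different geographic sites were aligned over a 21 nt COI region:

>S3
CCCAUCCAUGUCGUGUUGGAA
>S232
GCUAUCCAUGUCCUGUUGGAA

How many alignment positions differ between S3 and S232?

Differing sites — 1:C/G; 3:C/U; 13:G/C.
That gives 3 mismatches out of 21 aligned sites, so the Hamming distance is 3.

3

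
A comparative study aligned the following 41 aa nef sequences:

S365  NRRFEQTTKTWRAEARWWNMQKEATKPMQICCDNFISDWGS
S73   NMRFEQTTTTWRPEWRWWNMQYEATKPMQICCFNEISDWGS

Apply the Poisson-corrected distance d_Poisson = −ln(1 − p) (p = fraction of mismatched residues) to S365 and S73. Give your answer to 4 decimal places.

Differing sites — 2:R/M; 9:K/T; 13:A/P; 15:A/W; 22:K/Y; 33:D/F; 35:F/E.
p = 7/41 = 0.170732.
d = −ln(1 − 0.170732) = −ln(0.829268) = 0.1872.

0.1872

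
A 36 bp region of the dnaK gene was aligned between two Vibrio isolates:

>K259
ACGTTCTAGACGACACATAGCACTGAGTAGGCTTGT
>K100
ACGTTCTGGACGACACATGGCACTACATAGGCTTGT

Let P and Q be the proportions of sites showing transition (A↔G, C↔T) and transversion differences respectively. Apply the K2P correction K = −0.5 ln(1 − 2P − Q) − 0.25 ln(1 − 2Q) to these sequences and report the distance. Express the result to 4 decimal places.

0.1581

Mismatches occur at site 8 (A↔G, transition), site 19 (A↔G, transition), site 25 (G↔A, transition), site 26 (A↔C, transversion), site 27 (G↔A, transition).
Of the 5 differences, 4 transitions and 1 transversion over 36 sites: P = 4/36 = 0.111111, Q = 1/36 = 0.027778.
d = −0.5·ln(0.750000) − 0.25·ln(0.944444) = −0.5·(-0.287682) − 0.25·(-0.057159) = 0.1581.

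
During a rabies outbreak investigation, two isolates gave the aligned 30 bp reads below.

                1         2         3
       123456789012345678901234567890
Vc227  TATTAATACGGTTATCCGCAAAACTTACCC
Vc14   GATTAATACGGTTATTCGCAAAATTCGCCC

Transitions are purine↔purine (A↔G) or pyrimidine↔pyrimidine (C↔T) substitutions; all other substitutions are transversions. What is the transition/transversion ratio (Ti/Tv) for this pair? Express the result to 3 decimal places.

4.000

Mismatches occur at site 1 (T→G, transversion), site 16 (C→T, transition), site 24 (C→T, transition), site 26 (T→C, transition), site 27 (A→G, transition).
Of the 5 differences, 4 transitions and 1 transversion, so Ti/Tv = 4/1 = 4.000.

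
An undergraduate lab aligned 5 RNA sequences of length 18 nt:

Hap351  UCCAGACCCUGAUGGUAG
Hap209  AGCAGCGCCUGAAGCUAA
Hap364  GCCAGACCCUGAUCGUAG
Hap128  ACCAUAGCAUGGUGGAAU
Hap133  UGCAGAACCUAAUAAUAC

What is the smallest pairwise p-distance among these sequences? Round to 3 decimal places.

Pairwise Hamming distances:
  Hap351 vs Hap209: 7
  Hap351 vs Hap364: 2
  Hap351 vs Hap128: 7
  Hap351 vs Hap133: 6
  Hap209 vs Hap364: 8
  Hap209 vs Hap128: 9
  Hap209 vs Hap133: 8
  Hap364 vs Hap128: 8
  Hap364 vs Hap133: 7
  Hap128 vs Hap133: 11
The smallest is 2 mismatches, between Hap351 and Hap364; p = 2/18 = 0.111.

0.111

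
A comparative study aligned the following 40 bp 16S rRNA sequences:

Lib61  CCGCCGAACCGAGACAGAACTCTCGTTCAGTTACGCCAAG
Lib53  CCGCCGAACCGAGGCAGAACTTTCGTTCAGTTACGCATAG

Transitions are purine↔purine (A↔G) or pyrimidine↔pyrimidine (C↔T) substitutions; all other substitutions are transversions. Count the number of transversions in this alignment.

2

Differing sites — 14:A/G (Ti); 22:C/T (Ti); 37:C/A (Tv); 38:A/T (Tv).
Of the 4 differences, 2 transitions and 2 transversions, so the answer is 2.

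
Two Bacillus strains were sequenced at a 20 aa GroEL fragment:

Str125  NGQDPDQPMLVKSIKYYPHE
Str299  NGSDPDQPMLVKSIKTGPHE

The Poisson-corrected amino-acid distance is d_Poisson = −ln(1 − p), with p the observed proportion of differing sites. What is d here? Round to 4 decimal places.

Mismatches occur at site 3 (Q/S), site 16 (Y/T), site 17 (Y/G).
p = 3/20 = 0.150000.
d = −ln(1 − 0.150000) = −ln(0.850000) = 0.1625.

0.1625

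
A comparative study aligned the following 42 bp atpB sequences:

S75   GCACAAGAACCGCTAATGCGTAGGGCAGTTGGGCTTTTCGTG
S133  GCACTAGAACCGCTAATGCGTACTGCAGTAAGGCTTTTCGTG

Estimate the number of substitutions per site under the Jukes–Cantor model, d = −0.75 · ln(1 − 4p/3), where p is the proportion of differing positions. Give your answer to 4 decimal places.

0.1296

The sequences differ at positions 5 (A/T), 23 (G/C), 24 (G/T), 30 (T/A), 31 (G/A).
p = 5/42 = 0.119048.
d = −0.75 · ln(1 − (4/3)·0.119048) = −0.75 · ln(0.841269) = −0.75 · (-0.172844) = 0.1296.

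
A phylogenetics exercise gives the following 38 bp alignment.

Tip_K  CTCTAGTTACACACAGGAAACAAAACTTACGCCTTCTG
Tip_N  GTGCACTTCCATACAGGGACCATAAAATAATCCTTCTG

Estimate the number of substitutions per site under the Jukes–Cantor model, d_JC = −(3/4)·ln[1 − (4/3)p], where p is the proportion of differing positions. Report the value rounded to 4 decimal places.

The sequences differ at positions 1 (C/G), 3 (C/G), 4 (T/C), 6 (G/C), 9 (A/C), 12 (C/T), 18 (A/G), 20 (A/C), 23 (A/T), 26 (C/A), 27 (T/A), 30 (C/A), 31 (G/T).
p = 13/38 = 0.342105.
d = −0.75 · ln(1 − (4/3)·0.342105) = −0.75 · ln(0.543860) = −0.75 · (-0.609063) = 0.4568.

0.4568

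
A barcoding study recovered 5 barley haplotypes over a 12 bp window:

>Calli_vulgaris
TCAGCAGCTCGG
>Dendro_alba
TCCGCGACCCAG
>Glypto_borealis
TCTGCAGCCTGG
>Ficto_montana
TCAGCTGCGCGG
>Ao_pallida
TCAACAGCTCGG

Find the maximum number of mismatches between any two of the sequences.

Pairwise Hamming distances:
  Calli_vulgaris vs Dendro_alba: 5
  Calli_vulgaris vs Glypto_borealis: 3
  Calli_vulgaris vs Ficto_montana: 2
  Calli_vulgaris vs Ao_pallida: 1
  Dendro_alba vs Glypto_borealis: 5
  Dendro_alba vs Ficto_montana: 5
  Dendro_alba vs Ao_pallida: 6
  Glypto_borealis vs Ficto_montana: 4
  Glypto_borealis vs Ao_pallida: 4
  Ficto_montana vs Ao_pallida: 3
The largest is 6, between Dendro_alba and Ao_pallida.

6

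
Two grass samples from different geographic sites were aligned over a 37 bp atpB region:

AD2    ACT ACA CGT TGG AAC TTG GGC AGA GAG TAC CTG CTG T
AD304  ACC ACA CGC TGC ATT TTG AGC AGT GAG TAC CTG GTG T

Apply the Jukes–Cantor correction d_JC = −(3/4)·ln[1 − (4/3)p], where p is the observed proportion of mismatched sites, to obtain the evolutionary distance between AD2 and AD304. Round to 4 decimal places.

0.2551

The sequences differ at positions 3 (T/C), 9 (T/C), 12 (G/C), 14 (A/T), 15 (C/T), 19 (G/A), 24 (A/T), 34 (C/G).
p = 8/37 = 0.216216.
d = −0.75 · ln(1 − (4/3)·0.216216) = −0.75 · ln(0.711712) = −0.75 · (-0.340082) = 0.2551.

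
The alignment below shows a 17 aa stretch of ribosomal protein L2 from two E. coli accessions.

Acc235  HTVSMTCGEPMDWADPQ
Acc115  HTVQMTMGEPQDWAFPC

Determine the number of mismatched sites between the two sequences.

5

Mismatches occur at site 4 (S→Q), site 7 (C→M), site 11 (M→Q), site 15 (D→F), site 17 (Q→C).
That gives 5 mismatches out of 17 aligned sites, so the Hamming distance is 5.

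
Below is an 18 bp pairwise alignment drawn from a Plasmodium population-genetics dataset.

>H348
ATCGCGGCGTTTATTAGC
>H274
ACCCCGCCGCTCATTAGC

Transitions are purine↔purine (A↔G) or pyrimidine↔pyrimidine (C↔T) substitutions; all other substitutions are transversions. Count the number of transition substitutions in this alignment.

3

Mismatches occur at site 2 (T↔C, transition), site 4 (G↔C, transversion), site 7 (G↔C, transversion), site 10 (T↔C, transition), site 12 (T↔C, transition).
Of the 5 differences, 3 transitions and 2 transversions, so the answer is 3.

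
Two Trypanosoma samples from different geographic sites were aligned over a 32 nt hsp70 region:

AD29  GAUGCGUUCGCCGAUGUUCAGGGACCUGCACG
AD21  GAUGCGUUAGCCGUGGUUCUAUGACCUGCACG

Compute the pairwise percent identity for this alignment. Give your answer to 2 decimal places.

81.25%

The sequences differ at positions 9 (C/A), 14 (A/U), 15 (U/G), 20 (A/U), 21 (G/A), 22 (G/U).
26 of the 32 sites match, so the percent identity is 26/32 × 100 = 81.25%.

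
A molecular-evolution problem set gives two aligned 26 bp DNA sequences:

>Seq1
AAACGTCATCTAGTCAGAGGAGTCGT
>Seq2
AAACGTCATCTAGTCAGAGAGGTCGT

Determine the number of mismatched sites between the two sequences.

Mismatches occur at site 20 (G↔A), site 21 (A↔G).
That gives 2 mismatches out of 26 aligned sites, so the Hamming distance is 2.

2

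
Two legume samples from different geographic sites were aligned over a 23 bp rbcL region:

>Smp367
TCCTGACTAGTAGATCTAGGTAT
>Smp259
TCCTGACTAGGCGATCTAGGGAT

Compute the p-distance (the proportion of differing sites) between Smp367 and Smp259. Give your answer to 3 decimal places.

0.130

The sequences differ at positions 11 (T/G), 12 (A/C), 21 (T/G).
There are 3 differences over 23 sites, so p = 3/23 = 0.130.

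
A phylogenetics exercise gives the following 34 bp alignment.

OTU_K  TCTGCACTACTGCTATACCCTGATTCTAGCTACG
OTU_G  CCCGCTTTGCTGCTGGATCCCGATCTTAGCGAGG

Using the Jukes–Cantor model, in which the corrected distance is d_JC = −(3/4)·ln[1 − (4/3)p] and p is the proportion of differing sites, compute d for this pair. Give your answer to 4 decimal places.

0.5347

Differing sites — 1:T/C; 3:T/C; 6:A/T; 7:C/T; 9:A/G; 15:A/G; 16:T/G; 18:C/T; 21:T/C; 25:T/C; 26:C/T; 31:T/G; 33:C/G.
p = 13/34 = 0.382353.
d = −0.75 · ln(1 − (4/3)·0.382353) = −0.75 · ln(0.490196) = −0.75 · (-0.712950) = 0.5347.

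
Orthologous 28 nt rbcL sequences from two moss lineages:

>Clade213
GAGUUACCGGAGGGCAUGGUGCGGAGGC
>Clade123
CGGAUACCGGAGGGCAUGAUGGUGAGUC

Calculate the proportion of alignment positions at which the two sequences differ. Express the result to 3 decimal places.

Differing sites — 1:G/C; 2:A/G; 4:U/A; 19:G/A; 22:C/G; 23:G/U; 27:G/U.
There are 7 differences over 28 sites, so p = 7/28 = 0.250.

0.250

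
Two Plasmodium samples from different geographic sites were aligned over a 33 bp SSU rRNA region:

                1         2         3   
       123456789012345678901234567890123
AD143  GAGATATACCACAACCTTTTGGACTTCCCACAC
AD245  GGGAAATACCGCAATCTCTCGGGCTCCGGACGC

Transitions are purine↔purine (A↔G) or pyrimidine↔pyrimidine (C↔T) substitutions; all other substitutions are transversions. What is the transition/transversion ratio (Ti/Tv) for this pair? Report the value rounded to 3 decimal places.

Differing sites — 2:A/G (Ti); 5:T/A (Tv); 11:A/G (Ti); 15:C/T (Ti); 18:T/C (Ti); 20:T/C (Ti); 23:A/G (Ti); 26:T/C (Ti); 28:C/G (Tv); 29:C/G (Tv); 32:A/G (Ti).
Of the 11 differences, 8 transitions and 3 transversions, so Ti/Tv = 8/3 = 2.667.

2.667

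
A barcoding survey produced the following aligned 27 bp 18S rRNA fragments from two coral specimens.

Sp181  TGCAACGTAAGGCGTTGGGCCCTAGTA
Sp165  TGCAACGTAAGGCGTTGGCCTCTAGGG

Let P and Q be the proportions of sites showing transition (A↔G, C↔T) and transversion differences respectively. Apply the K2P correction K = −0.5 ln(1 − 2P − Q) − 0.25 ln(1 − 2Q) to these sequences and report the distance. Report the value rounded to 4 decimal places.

0.1657

Differing sites — 19:G/C (Tv); 21:C/T (Ti); 26:T/G (Tv); 27:A/G (Ti).
Of the 4 differences, 2 transitions and 2 transversions over 27 sites: P = 2/27 = 0.074074, Q = 2/27 = 0.074074.
d = −0.5·ln(0.777778) − 0.25·ln(0.851852) = −0.5·(-0.251314) − 0.25·(-0.160342) = 0.1657.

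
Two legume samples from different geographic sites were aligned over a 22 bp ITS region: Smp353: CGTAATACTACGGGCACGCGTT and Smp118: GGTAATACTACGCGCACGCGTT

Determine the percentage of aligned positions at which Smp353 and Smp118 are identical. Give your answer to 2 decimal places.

90.91%

Mismatches occur at site 1 (C/G), site 13 (G/C).
20 of the 22 sites match, so the percent identity is 20/22 × 100 = 90.91%.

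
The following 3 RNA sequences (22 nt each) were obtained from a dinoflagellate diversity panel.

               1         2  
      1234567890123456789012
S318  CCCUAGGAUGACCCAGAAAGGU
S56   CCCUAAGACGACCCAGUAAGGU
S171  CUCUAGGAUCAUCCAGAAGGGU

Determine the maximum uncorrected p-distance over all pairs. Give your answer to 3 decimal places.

Pairwise Hamming distances:
  S318 vs S56: 3
  S318 vs S171: 4
  S56 vs S171: 7
The largest is 7 mismatches, between S56 and S171; p = 7/22 = 0.318.

0.318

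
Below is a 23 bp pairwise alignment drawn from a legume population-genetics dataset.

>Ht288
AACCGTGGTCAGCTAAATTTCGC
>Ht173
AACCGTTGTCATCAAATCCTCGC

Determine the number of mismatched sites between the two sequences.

6

The sequences differ at positions 7 (G/T), 12 (G/T), 14 (T/A), 17 (A/T), 18 (T/C), 19 (T/C).
That gives 6 mismatches out of 23 aligned sites, so the Hamming distance is 6.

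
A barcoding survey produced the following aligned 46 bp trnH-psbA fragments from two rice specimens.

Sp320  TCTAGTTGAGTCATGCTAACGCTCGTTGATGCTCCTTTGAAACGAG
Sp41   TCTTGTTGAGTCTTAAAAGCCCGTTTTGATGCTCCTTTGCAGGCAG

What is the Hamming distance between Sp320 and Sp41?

Mismatches occur at site 4 (A→T), site 13 (A→T), site 15 (G→A), site 16 (C→A), site 17 (T→A), site 19 (A→G), site 21 (G→C), site 23 (T→G), site 24 (C→T), site 25 (G→T), site 40 (A→C), site 42 (A→G), site 43 (C→G), site 44 (G→C).
That gives 14 mismatches out of 46 aligned sites, so the Hamming distance is 14.

14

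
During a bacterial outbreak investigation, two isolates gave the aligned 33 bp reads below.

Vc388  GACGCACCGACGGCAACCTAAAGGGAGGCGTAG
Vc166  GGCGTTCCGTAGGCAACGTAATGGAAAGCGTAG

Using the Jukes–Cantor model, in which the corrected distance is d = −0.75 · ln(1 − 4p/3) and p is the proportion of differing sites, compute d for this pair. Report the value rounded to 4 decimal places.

The sequences differ at positions 2 (A/G), 5 (C/T), 6 (A/T), 10 (A/T), 11 (C/A), 18 (C/G), 22 (A/T), 25 (G/A), 27 (G/A).
p = 9/33 = 0.272727.
d = −0.75 · ln(1 − (4/3)·0.272727) = −0.75 · ln(0.636364) = −0.75 · (-0.451985) = 0.3390.

0.3390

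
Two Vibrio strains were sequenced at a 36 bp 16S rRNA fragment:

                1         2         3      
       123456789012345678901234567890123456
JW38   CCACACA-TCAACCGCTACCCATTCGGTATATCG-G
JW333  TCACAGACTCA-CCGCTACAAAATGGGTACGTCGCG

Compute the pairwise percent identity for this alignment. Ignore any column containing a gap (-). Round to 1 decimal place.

75.8%

Excluding the 3 gap columns leaves 33 comparable sites.
Mismatches occur at site 1 (C/T), site 6 (C/G), site 20 (C/A), site 21 (C/A), site 23 (T/A), site 25 (C/G), site 30 (T/C), site 31 (A/G).
25 of the 33 comparable sites match, so the percent identity is 25/33 × 100 = 75.8%.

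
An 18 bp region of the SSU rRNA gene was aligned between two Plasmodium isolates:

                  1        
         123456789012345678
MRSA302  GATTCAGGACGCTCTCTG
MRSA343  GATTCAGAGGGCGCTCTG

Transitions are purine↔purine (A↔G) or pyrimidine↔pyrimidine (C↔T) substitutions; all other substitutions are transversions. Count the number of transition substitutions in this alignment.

2

Differing sites — 8:G/A (Ti); 9:A/G (Ti); 10:C/G (Tv); 13:T/G (Tv).
Of the 4 differences, 2 transitions and 2 transversions, so the answer is 2.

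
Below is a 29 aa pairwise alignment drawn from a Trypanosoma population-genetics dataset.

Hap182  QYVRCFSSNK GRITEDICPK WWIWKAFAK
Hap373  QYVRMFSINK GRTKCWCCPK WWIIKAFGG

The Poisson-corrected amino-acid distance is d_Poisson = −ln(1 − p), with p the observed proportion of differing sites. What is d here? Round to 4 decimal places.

Mismatches occur at site 5 (C↔M), site 8 (S↔I), site 13 (I↔T), site 14 (T↔K), site 15 (E↔C), site 16 (D↔W), site 17 (I↔C), site 24 (W↔I), site 28 (A↔G), site 29 (K↔G).
p = 10/29 = 0.344828.
d = −ln(1 − 0.344828) = −ln(0.655172) = 0.4229.

0.4229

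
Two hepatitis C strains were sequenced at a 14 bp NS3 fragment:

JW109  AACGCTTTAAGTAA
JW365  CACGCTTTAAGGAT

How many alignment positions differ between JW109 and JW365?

3

Differing sites — 1:A/C; 12:T/G; 14:A/T.
That gives 3 mismatches out of 14 aligned sites, so the Hamming distance is 3.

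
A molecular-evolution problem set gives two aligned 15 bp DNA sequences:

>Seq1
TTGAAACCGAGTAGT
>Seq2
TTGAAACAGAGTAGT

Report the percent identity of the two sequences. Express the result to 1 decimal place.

93.3%

A single mismatch occurs at site 8 (C/A).
14 of the 15 sites match, so the percent identity is 14/15 × 100 = 93.3%.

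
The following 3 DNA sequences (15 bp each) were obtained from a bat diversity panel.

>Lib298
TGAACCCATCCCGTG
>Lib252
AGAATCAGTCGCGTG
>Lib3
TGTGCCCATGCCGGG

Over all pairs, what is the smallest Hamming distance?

4

Pairwise Hamming distances:
  Lib298 vs Lib252: 5
  Lib298 vs Lib3: 4
  Lib252 vs Lib3: 9
The smallest is 4, between Lib298 and Lib3.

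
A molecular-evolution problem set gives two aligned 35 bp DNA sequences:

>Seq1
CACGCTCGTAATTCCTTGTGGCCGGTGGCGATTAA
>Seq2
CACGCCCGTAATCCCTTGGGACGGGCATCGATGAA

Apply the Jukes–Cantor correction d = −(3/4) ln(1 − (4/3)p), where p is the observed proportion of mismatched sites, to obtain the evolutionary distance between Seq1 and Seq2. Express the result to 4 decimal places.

Mismatches occur at site 6 (T→C), site 13 (T→C), site 19 (T→G), site 21 (G→A), site 23 (C→G), site 26 (T→C), site 27 (G→A), site 28 (G→T), site 33 (T→G).
p = 9/35 = 0.257143.
d = −0.75 · ln(1 − (4/3)·0.257143) = −0.75 · ln(0.657143) = −0.75 · (-0.419854) = 0.3149.

0.3149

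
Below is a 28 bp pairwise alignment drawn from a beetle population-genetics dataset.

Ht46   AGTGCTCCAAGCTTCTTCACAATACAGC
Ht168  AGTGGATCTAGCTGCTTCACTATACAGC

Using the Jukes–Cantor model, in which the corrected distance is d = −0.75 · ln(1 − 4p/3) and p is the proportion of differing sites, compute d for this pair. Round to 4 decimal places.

0.2524

Mismatches occur at site 5 (C→G), site 6 (T→A), site 7 (C→T), site 9 (A→T), site 14 (T→G), site 21 (A→T).
p = 6/28 = 0.214286.
d = −0.75 · ln(1 − (4/3)·0.214286) = −0.75 · ln(0.714285) = −0.75 · (-0.336473) = 0.2524.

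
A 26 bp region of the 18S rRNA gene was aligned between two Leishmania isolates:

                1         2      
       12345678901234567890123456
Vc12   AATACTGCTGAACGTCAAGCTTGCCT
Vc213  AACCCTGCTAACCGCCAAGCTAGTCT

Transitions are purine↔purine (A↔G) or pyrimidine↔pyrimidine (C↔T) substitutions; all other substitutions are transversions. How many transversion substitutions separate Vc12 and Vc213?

Differing sites — 3:T/C (Ti); 4:A/C (Tv); 10:G/A (Ti); 12:A/C (Tv); 15:T/C (Ti); 22:T/A (Tv); 24:C/T (Ti).
Of the 7 differences, 4 transitions and 3 transversions, so the answer is 3.

3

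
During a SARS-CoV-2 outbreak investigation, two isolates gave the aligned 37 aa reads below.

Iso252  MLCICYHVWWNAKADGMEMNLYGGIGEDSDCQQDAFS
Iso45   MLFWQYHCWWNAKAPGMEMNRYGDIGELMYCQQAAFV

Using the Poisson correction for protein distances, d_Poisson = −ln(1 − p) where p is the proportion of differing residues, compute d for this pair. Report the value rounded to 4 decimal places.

0.3920

Mismatches occur at site 3 (C→F), site 4 (I→W), site 5 (C→Q), site 8 (V→C), site 15 (D→P), site 21 (L→R), site 24 (G→D), site 28 (D→L), site 29 (S→M), site 30 (D→Y), site 34 (D→A), site 37 (S→V).
p = 12/37 = 0.324324.
d = −ln(1 − 0.324324) = −ln(0.675676) = 0.3920.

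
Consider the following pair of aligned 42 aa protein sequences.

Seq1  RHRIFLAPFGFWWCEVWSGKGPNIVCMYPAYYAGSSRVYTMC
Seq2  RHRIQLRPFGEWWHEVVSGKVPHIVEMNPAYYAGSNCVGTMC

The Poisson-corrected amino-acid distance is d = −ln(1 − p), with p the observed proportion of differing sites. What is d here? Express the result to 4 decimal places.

Mismatches occur at site 5 (F↔Q), site 7 (A↔R), site 11 (F↔E), site 14 (C↔H), site 17 (W↔V), site 21 (G↔V), site 23 (N↔H), site 26 (C↔E), site 28 (Y↔N), site 36 (S↔N), site 37 (R↔C), site 39 (Y↔G).
p = 12/42 = 0.285714.
d = −ln(1 − 0.285714) = −ln(0.714286) = 0.3365.

0.3365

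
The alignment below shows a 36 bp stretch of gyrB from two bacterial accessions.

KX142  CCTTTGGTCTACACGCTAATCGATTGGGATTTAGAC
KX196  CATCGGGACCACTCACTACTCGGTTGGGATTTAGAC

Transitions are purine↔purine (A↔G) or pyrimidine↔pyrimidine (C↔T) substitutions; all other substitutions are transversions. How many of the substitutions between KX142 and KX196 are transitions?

4

Mismatches occur at site 2 (C→A, transversion), site 4 (T→C, transition), site 5 (T→G, transversion), site 8 (T→A, transversion), site 10 (T→C, transition), site 13 (A→T, transversion), site 15 (G→A, transition), site 19 (A→C, transversion), site 23 (A→G, transition).
Of the 9 differences, 4 transitions and 5 transversions, so the answer is 4.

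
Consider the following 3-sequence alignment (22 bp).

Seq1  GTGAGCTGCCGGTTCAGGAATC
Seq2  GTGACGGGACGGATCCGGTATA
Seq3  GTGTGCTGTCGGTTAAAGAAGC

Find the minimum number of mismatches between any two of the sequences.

5

Pairwise Hamming distances:
  Seq1 vs Seq2: 8
  Seq1 vs Seq3: 5
  Seq2 vs Seq3: 12
The smallest is 5, between Seq1 and Seq3.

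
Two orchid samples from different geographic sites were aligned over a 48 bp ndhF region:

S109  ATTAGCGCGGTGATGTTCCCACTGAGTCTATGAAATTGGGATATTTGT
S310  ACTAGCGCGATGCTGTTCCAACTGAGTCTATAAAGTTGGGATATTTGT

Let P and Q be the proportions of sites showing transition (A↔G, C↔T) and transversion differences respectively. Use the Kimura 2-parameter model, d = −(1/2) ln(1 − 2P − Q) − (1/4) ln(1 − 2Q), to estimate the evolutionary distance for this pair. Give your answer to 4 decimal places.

The sequences differ at positions 2 (T/C, transition), 10 (G/A, transition), 13 (A/C, transversion), 20 (C/A, transversion), 32 (G/A, transition), 35 (A/G, transition).
Of the 6 differences, 4 transitions and 2 transversions over 48 sites: P = 4/48 = 0.083333, Q = 2/48 = 0.041667.
d = −0.5·ln(0.791667) − 0.25·ln(0.916666) = −0.5·(-0.233614) − 0.25·(-0.087012) = 0.1386.

0.1386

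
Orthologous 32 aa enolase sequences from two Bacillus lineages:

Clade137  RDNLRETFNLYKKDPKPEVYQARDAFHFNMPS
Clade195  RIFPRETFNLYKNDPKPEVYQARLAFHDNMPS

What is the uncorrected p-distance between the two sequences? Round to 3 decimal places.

0.188

The sequences differ at positions 2 (D/I), 3 (N/F), 4 (L/P), 13 (K/N), 24 (D/L), 28 (F/D).
There are 6 differences over 32 sites, so p = 6/32 = 0.188.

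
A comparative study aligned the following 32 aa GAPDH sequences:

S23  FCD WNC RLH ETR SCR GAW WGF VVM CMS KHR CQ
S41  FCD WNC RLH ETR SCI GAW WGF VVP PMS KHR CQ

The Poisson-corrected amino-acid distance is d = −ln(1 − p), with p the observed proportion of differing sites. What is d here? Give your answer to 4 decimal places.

Differing sites — 15:R/I; 24:M/P; 25:C/P.
p = 3/32 = 0.093750.
d = −ln(1 − 0.093750) = −ln(0.906250) = 0.0984.

0.0984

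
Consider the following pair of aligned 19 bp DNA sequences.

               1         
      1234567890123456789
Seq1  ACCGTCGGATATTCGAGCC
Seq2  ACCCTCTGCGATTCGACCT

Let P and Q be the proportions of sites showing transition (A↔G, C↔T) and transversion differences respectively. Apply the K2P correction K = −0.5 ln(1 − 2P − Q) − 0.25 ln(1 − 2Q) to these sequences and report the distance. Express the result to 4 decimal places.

0.4166

Differing sites — 4:G/C (Tv); 7:G/T (Tv); 9:A/C (Tv); 10:T/G (Tv); 17:G/C (Tv); 19:C/T (Ti).
Of the 6 differences, 1 transition and 5 transversions over 19 sites: P = 1/19 = 0.052632, Q = 5/19 = 0.263158.
d = −0.5·ln(0.631578) − 0.25·ln(0.473684) = −0.5·(-0.459534) − 0.25·(-0.747215) = 0.4166.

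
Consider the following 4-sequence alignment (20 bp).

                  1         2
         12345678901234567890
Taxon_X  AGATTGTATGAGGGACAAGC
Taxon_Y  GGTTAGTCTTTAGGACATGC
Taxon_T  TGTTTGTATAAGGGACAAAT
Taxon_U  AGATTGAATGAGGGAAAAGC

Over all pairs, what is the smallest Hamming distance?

Pairwise Hamming distances:
  Taxon_X vs Taxon_Y: 8
  Taxon_X vs Taxon_T: 5
  Taxon_X vs Taxon_U: 2
  Taxon_Y vs Taxon_T: 9
  Taxon_Y vs Taxon_U: 10
  Taxon_T vs Taxon_U: 7
The smallest is 2, between Taxon_X and Taxon_U.

2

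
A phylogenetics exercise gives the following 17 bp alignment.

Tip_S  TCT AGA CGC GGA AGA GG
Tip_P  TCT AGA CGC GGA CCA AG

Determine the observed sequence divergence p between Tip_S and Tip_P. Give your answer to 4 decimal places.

0.1765

The sequences differ at positions 13 (A/C), 14 (G/C), 16 (G/A).
There are 3 differences over 17 sites, so p = 3/17 = 0.1765.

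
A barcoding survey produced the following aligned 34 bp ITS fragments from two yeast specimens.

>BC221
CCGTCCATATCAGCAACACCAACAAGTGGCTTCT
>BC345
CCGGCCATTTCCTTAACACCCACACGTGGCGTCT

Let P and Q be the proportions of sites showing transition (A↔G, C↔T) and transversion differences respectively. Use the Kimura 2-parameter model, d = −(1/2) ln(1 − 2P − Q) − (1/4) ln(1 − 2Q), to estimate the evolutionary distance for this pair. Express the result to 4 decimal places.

Mismatches occur at site 4 (T↔G, transversion), site 9 (A↔T, transversion), site 12 (A↔C, transversion), site 13 (G↔T, transversion), site 14 (C↔T, transition), site 21 (A↔C, transversion), site 25 (A↔C, transversion), site 31 (T↔G, transversion).
Of the 8 differences, 1 transition and 7 transversions over 34 sites: P = 1/34 = 0.029412, Q = 7/34 = 0.205882.
d = −0.5·ln(0.735294) − 0.25·ln(0.588236) = −0.5·(-0.307485) − 0.25·(-0.530627) = 0.2864.

0.2864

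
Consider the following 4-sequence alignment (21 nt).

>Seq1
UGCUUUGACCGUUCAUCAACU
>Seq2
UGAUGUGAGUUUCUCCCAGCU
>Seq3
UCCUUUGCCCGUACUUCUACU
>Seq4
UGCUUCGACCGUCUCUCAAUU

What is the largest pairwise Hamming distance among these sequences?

13

Pairwise Hamming distances:
  Seq1 vs Seq2: 10
  Seq1 vs Seq3: 5
  Seq1 vs Seq4: 5
  Seq2 vs Seq3: 13
  Seq2 vs Seq4: 9
  Seq3 vs Seq4: 8
The largest is 13, between Seq2 and Seq3.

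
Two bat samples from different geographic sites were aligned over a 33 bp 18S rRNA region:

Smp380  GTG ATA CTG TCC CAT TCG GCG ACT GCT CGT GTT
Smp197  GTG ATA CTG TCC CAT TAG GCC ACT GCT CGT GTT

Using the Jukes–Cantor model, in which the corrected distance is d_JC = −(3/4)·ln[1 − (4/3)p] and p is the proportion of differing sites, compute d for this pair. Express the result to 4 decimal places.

Mismatches occur at site 17 (C↔A), site 21 (G↔C).
p = 2/33 = 0.060606.
d = −0.75 · ln(1 − (4/3)·0.060606) = −0.75 · ln(0.919192) = −0.75 · (-0.084260) = 0.0632.

0.0632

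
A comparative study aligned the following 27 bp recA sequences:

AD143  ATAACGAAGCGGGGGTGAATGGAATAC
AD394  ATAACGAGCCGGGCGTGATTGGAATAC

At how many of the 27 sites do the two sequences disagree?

4

The sequences differ at positions 8 (A/G), 9 (G/C), 14 (G/C), 19 (A/T).
That gives 4 mismatches out of 27 aligned sites, so the Hamming distance is 4.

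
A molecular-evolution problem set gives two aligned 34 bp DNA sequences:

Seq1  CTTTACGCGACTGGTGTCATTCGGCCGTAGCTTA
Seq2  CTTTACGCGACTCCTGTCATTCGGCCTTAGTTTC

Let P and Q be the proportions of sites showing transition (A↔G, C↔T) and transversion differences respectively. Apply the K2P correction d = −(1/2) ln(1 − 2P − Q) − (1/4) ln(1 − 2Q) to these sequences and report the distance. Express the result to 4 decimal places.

0.1641

Differing sites — 13:G/C (Tv); 14:G/C (Tv); 27:G/T (Tv); 31:C/T (Ti); 34:A/C (Tv).
Of the 5 differences, 1 transition and 4 transversions over 34 sites: P = 1/34 = 0.029412, Q = 4/34 = 0.117647.
d = −0.5·ln(0.823529) − 0.25·ln(0.764706) = −0.5·(-0.194157) − 0.25·(-0.268264) = 0.1641.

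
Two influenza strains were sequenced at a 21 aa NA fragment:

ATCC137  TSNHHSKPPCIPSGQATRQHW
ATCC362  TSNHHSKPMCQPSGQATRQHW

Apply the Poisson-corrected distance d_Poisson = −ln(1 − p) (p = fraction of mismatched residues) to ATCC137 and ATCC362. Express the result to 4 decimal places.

Differing sites — 9:P/M; 11:I/Q.
p = 2/21 = 0.095238.
d = −ln(1 − 0.095238) = −ln(0.904762) = 0.1001.

0.1001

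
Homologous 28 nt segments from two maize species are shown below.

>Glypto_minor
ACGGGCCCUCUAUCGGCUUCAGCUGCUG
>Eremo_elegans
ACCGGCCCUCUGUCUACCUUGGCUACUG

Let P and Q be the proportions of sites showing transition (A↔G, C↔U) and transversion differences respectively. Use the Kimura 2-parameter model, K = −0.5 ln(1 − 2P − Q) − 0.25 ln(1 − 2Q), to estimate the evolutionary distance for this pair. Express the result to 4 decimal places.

0.3851

Mismatches occur at site 3 (G↔C, transversion), site 12 (A↔G, transition), site 15 (G↔U, transversion), site 16 (G↔A, transition), site 18 (U↔C, transition), site 20 (C↔U, transition), site 21 (A↔G, transition), site 25 (G↔A, transition).
Of the 8 differences, 6 transitions and 2 transversions over 28 sites: P = 6/28 = 0.214286, Q = 2/28 = 0.071429.
d = −0.5·ln(0.499999) − 0.25·ln(0.857142) = −0.5·(-0.693149) − 0.25·(-0.154152) = 0.3851.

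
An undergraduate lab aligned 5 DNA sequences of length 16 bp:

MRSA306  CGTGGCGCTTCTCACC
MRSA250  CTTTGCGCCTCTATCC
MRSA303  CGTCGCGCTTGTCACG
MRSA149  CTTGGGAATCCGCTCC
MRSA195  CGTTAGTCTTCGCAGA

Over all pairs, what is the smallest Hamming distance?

Pairwise Hamming distances:
  MRSA306 vs MRSA250: 5
  MRSA306 vs MRSA303: 3
  MRSA306 vs MRSA149: 7
  MRSA306 vs MRSA195: 7
  MRSA250 vs MRSA303: 7
  MRSA250 vs MRSA149: 8
  MRSA250 vs MRSA195: 10
  MRSA303 vs MRSA149: 10
  MRSA303 vs MRSA195: 8
  MRSA149 vs MRSA195: 9
The smallest is 3, between MRSA306 and MRSA303.

3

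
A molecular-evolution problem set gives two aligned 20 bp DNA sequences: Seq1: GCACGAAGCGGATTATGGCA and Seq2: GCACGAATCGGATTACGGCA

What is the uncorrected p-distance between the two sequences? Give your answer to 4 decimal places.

Mismatches occur at site 8 (G/T), site 16 (T/C).
There are 2 differences over 20 sites, so p = 2/20 = 0.1000.

0.1000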